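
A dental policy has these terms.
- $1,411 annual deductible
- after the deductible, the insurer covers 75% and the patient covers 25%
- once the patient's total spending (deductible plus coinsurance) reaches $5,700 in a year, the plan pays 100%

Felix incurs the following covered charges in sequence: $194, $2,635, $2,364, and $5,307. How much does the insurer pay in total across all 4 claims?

$6,816.75

Bill 1, $194: entire amount goes to the deductible. Patient owes $194 (running OOP $194). Insurer: $194 − $194 = $0.
Bill 2, $2,635: $1,217 to deductible, leaving $1,418; 25% of $1,418 = $354.50. Patient pays $1,571.50; OOP now $1,765.50. Insurer: $2,635 − $1,571.50 = $1,063.50.
Bill 3, $2,364: deductible already satisfied, so patient's share is 25% × $2,364 = $591. Cost to patient: $591. OOP to date $2,356.50. Plan pays $2,364 − $591 = $1,773.
Bill 4, $5,307: 25% coinsurance on $5,307 = $1,326.75. Patient owes $1,326.75 (running OOP $3,683.25). Plan pays $5,307 − $1,326.75 = $3,980.25.
Insurer total: $0 + $1,063.50 + $1,773 + $3,980.25 = $6,816.75.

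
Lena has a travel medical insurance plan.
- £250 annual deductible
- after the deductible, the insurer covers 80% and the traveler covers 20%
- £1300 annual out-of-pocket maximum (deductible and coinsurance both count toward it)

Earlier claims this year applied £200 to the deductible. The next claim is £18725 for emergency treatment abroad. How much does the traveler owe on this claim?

£1100

£200 of the £250 deductible is already met, leaving £50.
After the £50 deductible portion, £18725 − £50 = £18675 is subject to coinsurance.
Traveler's 20% share of £18675 is £3735.
Traveler responsibility before any cap: £50 + £3735 = £3785.
Year-to-date out-of-pocket would reach £200 + £3785 = £3985, above the £1300 maximum, so the traveler pays only £1300 − £200 = £1100.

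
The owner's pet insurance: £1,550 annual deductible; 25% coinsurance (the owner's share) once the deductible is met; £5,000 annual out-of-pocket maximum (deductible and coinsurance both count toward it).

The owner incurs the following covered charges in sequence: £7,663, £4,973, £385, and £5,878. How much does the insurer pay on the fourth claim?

#1 (£7,663): £1,550 finishes the deductible; £6,113 goes to coinsurance; coinsurance £6,113 × 25% = £1,528.25. Owner pays £3,078.25; OOP now £3,078.25. Plan pays £7,663 − £3,078.25 = £4,584.75.
#2 (£4,973): deductible already satisfied, so owner's share is 25% × £4,973 = £1,243.25. Owner owes £1,243.25 (running OOP £4,321.50). Insurer: £4,973 − £1,243.25 = £3,729.75.
#3 (£385): deductible already satisfied, so owner's share is 25% × £385 = £96.25. Cost to owner: £96.25. OOP to date £4,417.75. Plan pays £385 − £96.25 = £288.75.
#4 (£5,878): deductible already satisfied, so owner's share is 25% × £5,878 = £1,469.50. Adding that to £4,417.75 gives £5,887.25, past the £5,000 cap; owner pays only £5,000 − £4,417.75 = £582.25. Plan pays £5,878 − £582.25 = £5,295.75.

£5,295.75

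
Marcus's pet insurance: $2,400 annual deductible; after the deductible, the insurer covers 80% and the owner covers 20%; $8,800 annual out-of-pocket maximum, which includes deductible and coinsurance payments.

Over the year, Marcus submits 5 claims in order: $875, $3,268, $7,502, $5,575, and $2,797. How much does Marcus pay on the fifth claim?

Claim 1 ($875): entire amount goes to the deductible. Owner owes $875 (running OOP $875).
Claim 2 ($3,268): $1,525 finishes the deductible; $1,743 goes to coinsurance; coinsurance $1,743 × 20% = $348.60. Owner pays $1,873.60; OOP now $2,748.60.
Claim 3 ($7,502): deductible met; 20% of $7,502 = $1,500.40. Owner pays $1,500.40; OOP now $4,249.
Claim 4 ($5,575): 20% coinsurance on $5,575 = $1,115. Owner owes $1,115 (running OOP $5,364).
Claim 5 ($2,797): 20% coinsurance on $2,797 = $559.40. Cost to owner: $559.40. OOP to date $5,923.40.

$559.40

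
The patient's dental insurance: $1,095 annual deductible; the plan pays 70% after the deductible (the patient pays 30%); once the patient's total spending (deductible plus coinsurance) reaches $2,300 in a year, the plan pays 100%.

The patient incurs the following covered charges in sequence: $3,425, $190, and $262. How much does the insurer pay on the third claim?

Bill 1, $3,425: $1,095 finishes the deductible; $2,330 goes to coinsurance; coinsurance $2,330 × 30% = $699. Patient pays $1,794; OOP now $1,794. Insurer: $3,425 − $1,794 = $1,631.
Bill 2, $190: deductible already satisfied, so patient's share is 30% × $190 = $57. Patient pays $57; OOP now $1,851. Insurer: $190 − $57 = $133.
Bill 3, $262: deductible met; 30% of $262 = $78.60. Patient pays $78.60; OOP now $1,929.60. Plan pays $262 − $78.60 = $183.40.

$183.40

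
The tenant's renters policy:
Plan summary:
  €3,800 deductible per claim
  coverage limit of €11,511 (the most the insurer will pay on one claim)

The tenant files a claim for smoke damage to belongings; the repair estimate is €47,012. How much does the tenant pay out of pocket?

Subtract the deductible: €47,012 − €3,800 = €43,212.
€43,212 exceeds the €11,511 limit, so the insurer pays the limit: €11,511.
Out of pocket: €47,012 − €11,511 = €35,501.

€35,501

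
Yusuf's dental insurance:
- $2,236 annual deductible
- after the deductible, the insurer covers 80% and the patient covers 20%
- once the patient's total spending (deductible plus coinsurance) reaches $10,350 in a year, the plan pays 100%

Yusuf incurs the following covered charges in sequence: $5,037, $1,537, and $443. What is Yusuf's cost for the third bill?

$88.60

Claim 1 — $5,037: $2,236 to deductible, leaving $2,801; patient's 20% is $560.20. Cost to patient: $2,796.20. OOP to date $2,796.20.
Claim 2 — $1,537: deductible met; 20% of $1,537 = $307.40. Patient owes $307.40 (running OOP $3,103.60).
Claim 3 — $443: deductible already satisfied, so patient's share is 20% × $443 = $88.60. Cost to patient: $88.60. OOP to date $3,192.20.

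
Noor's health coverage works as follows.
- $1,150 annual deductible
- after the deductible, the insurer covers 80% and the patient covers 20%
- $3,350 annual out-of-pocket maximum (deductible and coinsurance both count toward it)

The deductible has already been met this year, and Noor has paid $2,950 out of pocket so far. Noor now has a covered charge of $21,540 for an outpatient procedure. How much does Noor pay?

The deductible is already satisfied, so the full bill goes to coinsurance.
Coinsurance: $21,540 × 20% = $4,308.
That would bring total out-of-pocket to $7,258, past the $3,350 cap. The patient is capped at $3,350 − $2,950 = $400 on this claim.

$400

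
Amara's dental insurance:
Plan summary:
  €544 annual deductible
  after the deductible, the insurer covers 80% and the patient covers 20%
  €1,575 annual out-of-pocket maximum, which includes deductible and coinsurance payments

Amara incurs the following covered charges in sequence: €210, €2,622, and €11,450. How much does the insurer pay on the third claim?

Claim 1 (€210): all of it applies to the deductible. Cost to patient: €210. OOP to date €210. Plan pays €210 − €210 = €0.
Claim 2 (€2,622): deductible takes €334, €2,288 remains; 20% of €2,288 = €457.60. Patient pays €791.60; OOP now €1,001.60. Plan pays €2,622 − €791.60 = €1,830.40.
Claim 3 (€11,450): deductible already satisfied, so patient's share is 20% × €11,450 = €2,290. OOP would hit €3,291.60 > €1,575, so the cap limits the patient to €1,575 − €1,001.60 = €573.40. Insurer: €11,450 − €573.40 = €10,876.60.

€10,876.60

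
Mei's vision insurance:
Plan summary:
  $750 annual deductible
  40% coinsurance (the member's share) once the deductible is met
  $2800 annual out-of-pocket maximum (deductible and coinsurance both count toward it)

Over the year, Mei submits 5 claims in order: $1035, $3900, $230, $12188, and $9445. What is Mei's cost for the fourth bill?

$284

Claim 1 — $1035: $750 to deductible, leaving $285; 40% of $285 = $114. Member pays $864; OOP now $864.
Claim 2 — $3900: 40% coinsurance on $3900 = $1560. Member pays $1560; OOP now $2424.
Claim 3 — $230: deductible already satisfied, so member's share is 40% × $230 = $92. Member owes $92 (running OOP $2516).
Claim 4 — $12188: deductible already satisfied, so member's share is 40% × $12188 = $4875.20. That would push OOP to $7391.20, over the $2800 cap, so member pays $2800 − $2516 = $284.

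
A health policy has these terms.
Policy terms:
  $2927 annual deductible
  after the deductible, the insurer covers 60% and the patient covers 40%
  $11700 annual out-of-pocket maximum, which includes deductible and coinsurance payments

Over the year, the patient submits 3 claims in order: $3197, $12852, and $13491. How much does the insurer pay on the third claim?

Claim 1 — $3197: deductible takes $2927, $270 remains; coinsurance $270 × 40% = $108. Patient owes $3035 (running OOP $3035). Plan pays $3197 − $3035 = $162.
Claim 2 — $12852: deductible already satisfied, so patient's share is 40% × $12852 = $5140.80. Cost to patient: $5140.80. OOP to date $8175.80. Plan pays $12852 − $5140.80 = $7711.20.
Claim 3 — $13491: deductible met; 40% of $13491 = $5396.40. Adding that to $8175.80 gives $13572.20, past the $11700 cap; patient pays only $11700 − $8175.80 = $3524.20. Plan pays $13491 − $3524.20 = $9966.80.

$9966.80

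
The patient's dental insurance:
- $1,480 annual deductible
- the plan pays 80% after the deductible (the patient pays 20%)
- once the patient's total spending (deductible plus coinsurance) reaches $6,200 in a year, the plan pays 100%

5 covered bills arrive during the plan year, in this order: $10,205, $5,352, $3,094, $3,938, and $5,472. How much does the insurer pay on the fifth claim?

Claim 1 — $10,205: $1,480 to deductible, leaving $8,725; coinsurance $8,725 × 20% = $1,745. Patient owes $3,225 (running OOP $3,225). Insurer: $10,205 − $3,225 = $6,980.
Claim 2 — $5,352: 20% coinsurance on $5,352 = $1,070.40. Patient owes $1,070.40 (running OOP $4,295.40). Insurer: $5,352 − $1,070.40 = $4,281.60.
Claim 3 — $3,094: deductible already satisfied, so patient's share is 20% × $3,094 = $618.80. Patient pays $618.80; OOP now $4,914.20. Insurer: $3,094 − $618.80 = $2,475.20.
Claim 4 — $3,938: 20% coinsurance on $3,938 = $787.60. Patient pays $787.60; OOP now $5,701.80. Plan pays $3,938 − $787.60 = $3,150.40.
Claim 5 — $5,472: deductible met; 20% of $5,472 = $1,094.40. Adding that to $5,701.80 gives $6,796.20, past the $6,200 cap; patient pays only $6,200 − $5,701.80 = $498.20. Plan pays $5,472 − $498.20 = $4,973.80.

$4,973.80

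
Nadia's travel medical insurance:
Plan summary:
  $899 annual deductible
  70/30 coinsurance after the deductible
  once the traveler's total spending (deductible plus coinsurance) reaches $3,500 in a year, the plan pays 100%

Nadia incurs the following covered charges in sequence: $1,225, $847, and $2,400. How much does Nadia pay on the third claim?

$720

Bill 1, $1,225: $899 to deductible, leaving $326; traveler's 30% is $97.80. Traveler pays $996.80; OOP now $996.80.
Bill 2, $847: 30% coinsurance on $847 = $254.10. Traveler pays $254.10; OOP now $1,250.90.
Bill 3, $2,400: deductible met; 30% of $2,400 = $720. Traveler owes $720 (running OOP $1,970.90).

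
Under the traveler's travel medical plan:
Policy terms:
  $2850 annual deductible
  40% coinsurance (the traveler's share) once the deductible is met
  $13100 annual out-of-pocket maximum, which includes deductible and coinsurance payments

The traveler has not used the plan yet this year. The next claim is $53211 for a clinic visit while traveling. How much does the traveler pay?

$13100

The full $2850 deductible is still open; $2850 of this bill applies to it.
That leaves $53211 − $2850 = $50361 for coinsurance.
40% of $50361 = $20144.40 falls to the traveler.
Traveler responsibility before any cap: $2850 + $20144.40 = $22994.40.
That would bring total out-of-pocket to $22994.40, past the $13100 cap. The traveler is capped at $13100 − $0 = $13100 on this claim.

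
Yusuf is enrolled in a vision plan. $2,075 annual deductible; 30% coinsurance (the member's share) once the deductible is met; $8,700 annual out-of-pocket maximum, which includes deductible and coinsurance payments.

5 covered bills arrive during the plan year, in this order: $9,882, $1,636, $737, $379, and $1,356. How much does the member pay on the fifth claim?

Claim 1 ($9,882): deductible takes $2,075, $7,807 remains; 30% of $7,807 = $2,342.10. Member owes $4,417.10 (running OOP $4,417.10).
Claim 2 ($1,636): 30% coinsurance on $1,636 = $490.80. Cost to member: $490.80. OOP to date $4,907.90.
Claim 3 ($737): deductible already satisfied, so member's share is 30% × $737 = $221.10. Member pays $221.10; OOP now $5,129.
Claim 4 ($379): 30% coinsurance on $379 = $113.70. Member owes $113.70 (running OOP $5,242.70).
Claim 5 ($1,356): deductible met; 30% of $1,356 = $406.80. Cost to member: $406.80. OOP to date $5,649.50.

$406.80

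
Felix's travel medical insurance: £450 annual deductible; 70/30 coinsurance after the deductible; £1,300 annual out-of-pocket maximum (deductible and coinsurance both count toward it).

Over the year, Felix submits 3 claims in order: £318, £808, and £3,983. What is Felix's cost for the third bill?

#1 (£318): all of it applies to the deductible. Cost to traveler: £318. OOP to date £318.
#2 (£808): £132 to deductible, leaving £676; 30% of £676 = £202.80. Cost to traveler: £334.80. OOP to date £652.80.
#3 (£3,983): 30% coinsurance on £3,983 = £1,194.90. That would push OOP to £1,847.70, over the £1,300 cap, so traveler pays £1,300 − £652.80 = £647.20.

£647.20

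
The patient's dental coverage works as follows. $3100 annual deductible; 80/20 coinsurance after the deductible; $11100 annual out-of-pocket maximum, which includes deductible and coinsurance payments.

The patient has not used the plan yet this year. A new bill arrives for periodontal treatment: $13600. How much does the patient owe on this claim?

$5200

Nothing has been paid toward the $3100 deductible, so the first $3100 of this charge is applied there.
After the $3100 deductible portion, $13600 − $3100 = $10500 is subject to coinsurance.
Coinsurance: $10500 × 20% = $2100.
That puts the patient's cost at $3100 + $2100 = $5200 before any cap.
Total out-of-pocket so far would be $0 + $5200 = $5200, below the $11100 cap — no reduction.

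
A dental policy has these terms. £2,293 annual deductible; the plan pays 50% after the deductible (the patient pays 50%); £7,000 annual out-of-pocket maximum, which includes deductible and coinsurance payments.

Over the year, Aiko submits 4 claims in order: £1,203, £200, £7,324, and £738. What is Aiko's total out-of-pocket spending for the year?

#1 (£1,203): all of it applies to the deductible. Patient pays £1,203; OOP now £1,203.
#2 (£200): entire amount goes to the deductible. Cost to patient: £200. OOP to date £1,403.
#3 (£7,324): £890 finishes the deductible; £6,434 goes to coinsurance; coinsurance £6,434 × 50% = £3,217. Cost to patient: £4,107. OOP to date £5,510.
#4 (£738): 50% coinsurance on £738 = £369. Cost to patient: £369. OOP to date £5,879.
Total paid by the patient: £1,203 + £200 + £4,107 + £369 = £5,879.

£5,879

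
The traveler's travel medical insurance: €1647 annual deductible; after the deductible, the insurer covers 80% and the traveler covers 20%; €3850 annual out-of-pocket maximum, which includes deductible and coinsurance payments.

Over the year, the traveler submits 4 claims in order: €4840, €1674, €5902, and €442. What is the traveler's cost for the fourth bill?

€49.20

Claim 1 (€4840): €1647 finishes the deductible; €3193 goes to coinsurance; 20% of €3193 = €638.60. Traveler pays €2285.60; OOP now €2285.60.
Claim 2 (€1674): deductible already satisfied, so traveler's share is 20% × €1674 = €334.80. Cost to traveler: €334.80. OOP to date €2620.40.
Claim 3 (€5902): deductible already satisfied, so traveler's share is 20% × €5902 = €1180.40. Cost to traveler: €1180.40. OOP to date €3800.80.
Claim 4 (€442): deductible already satisfied, so traveler's share is 20% × €442 = €88.40. That would push OOP to €3889.20, over the €3850 cap, so traveler pays €3850 − €3800.80 = €49.20.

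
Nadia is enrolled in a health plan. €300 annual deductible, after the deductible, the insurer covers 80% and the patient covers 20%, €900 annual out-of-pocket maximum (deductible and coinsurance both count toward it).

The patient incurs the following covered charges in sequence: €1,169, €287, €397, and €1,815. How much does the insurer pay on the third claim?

Claim 1 (€1,169): €300 finishes the deductible; €869 goes to coinsurance; 20% of €869 = €173.80. Patient pays €473.80; OOP now €473.80. Plan pays €1,169 − €473.80 = €695.20.
Claim 2 (€287): deductible met; 20% of €287 = €57.40. Cost to patient: €57.40. OOP to date €531.20. Insurer: €287 − €57.40 = €229.60.
Claim 3 (€397): 20% coinsurance on €397 = €79.40. Patient pays €79.40; OOP now €610.60. Insurer: €397 − €79.40 = €317.60.

€317.60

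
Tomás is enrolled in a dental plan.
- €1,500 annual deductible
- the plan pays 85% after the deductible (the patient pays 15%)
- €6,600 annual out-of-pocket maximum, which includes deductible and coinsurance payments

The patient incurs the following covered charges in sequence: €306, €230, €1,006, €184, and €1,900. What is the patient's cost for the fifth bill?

€285

Claim 1 (€306): fully absorbed by the deductible. Cost to patient: €306. OOP to date €306.
Claim 2 (€230): fully absorbed by the deductible. Patient owes €230 (running OOP €536).
Claim 3 (€1,006): €964 finishes the deductible; €42 goes to coinsurance; coinsurance €42 × 15% = €6.30. Cost to patient: €970.30. OOP to date €1,506.30.
Claim 4 (€184): 15% coinsurance on €184 = €27.60. Patient owes €27.60 (running OOP €1,533.90).
Claim 5 (€1,900): 15% coinsurance on €1,900 = €285. Patient pays €285; OOP now €1,818.90.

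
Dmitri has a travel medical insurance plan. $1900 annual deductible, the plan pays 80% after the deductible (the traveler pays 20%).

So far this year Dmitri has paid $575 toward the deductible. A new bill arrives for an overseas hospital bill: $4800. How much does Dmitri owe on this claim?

$575 of the $1900 deductible is already met, leaving $1325.
That leaves $4800 − $1325 = $3475 for coinsurance.
Traveler's 20% share of $3475 is $695.
So the traveler owes $1325 + $695 = $2020.

$2020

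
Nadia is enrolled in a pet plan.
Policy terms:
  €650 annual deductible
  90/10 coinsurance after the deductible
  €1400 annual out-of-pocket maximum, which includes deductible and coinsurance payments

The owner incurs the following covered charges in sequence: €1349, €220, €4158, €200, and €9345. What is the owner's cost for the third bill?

€415.80

Claim 1 (€1349): €650 to deductible, leaving €699; coinsurance €699 × 10% = €69.90. Owner owes €719.90 (running OOP €719.90).
Claim 2 (€220): deductible already satisfied, so owner's share is 10% × €220 = €22. Owner owes €22 (running OOP €741.90).
Claim 3 (€4158): deductible met; 10% of €4158 = €415.80. Cost to owner: €415.80. OOP to date €1157.70.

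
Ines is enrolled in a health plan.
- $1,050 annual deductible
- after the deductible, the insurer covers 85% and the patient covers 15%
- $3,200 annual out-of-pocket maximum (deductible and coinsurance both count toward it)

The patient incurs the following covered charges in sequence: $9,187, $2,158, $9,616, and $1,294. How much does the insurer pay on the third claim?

#1 ($9,187): $1,050 finishes the deductible; $8,137 goes to coinsurance; 15% of $8,137 = $1,220.55. Patient owes $2,270.55 (running OOP $2,270.55). Plan pays $9,187 − $2,270.55 = $6,916.45.
#2 ($2,158): deductible already satisfied, so patient's share is 15% × $2,158 = $323.70. Patient owes $323.70 (running OOP $2,594.25). Insurer: $2,158 − $323.70 = $1,834.30.
#3 ($9,616): deductible met; 15% of $9,616 = $1,442.40. Adding that to $2,594.25 gives $4,036.65, past the $3,200 cap; patient pays only $3,200 − $2,594.25 = $605.75. Plan pays $9,616 − $605.75 = $9,010.25.

$9,010.25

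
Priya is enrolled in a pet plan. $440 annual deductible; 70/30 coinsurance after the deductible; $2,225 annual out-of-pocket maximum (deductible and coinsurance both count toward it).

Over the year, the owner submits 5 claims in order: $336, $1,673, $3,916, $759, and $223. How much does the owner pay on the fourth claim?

Claim 1 ($336): entire amount goes to the deductible. Cost to owner: $336. OOP to date $336.
Claim 2 ($1,673): $104 finishes the deductible; $1,569 goes to coinsurance; coinsurance $1,569 × 30% = $470.70. Owner owes $574.70 (running OOP $910.70).
Claim 3 ($3,916): deductible met; 30% of $3,916 = $1,174.80. Cost to owner: $1,174.80. OOP to date $2,085.50.
Claim 4 ($759): deductible met; 30% of $759 = $227.70. OOP would hit $2,313.20 > $2,225, so the cap limits the owner to $2,225 − $2,085.50 = $139.50.

$139.50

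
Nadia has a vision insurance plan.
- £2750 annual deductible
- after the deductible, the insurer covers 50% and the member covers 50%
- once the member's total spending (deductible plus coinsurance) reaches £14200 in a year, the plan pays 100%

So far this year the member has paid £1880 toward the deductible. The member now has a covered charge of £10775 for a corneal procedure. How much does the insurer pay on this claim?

£4952.50

Deductible still to meet: £2750 − £1880 = £870.
That leaves £10775 − £870 = £9905 for coinsurance.
Member's 50% share of £9905 is £4952.50.
So the member owes £870 + £4952.50 = £5822.50 before any cap.
Year-to-date out-of-pocket becomes £1880 + £5822.50 = £7702.50, still under the £14200 maximum, so no cap applies.
The plan picks up £10775 − £5822.50 = £4952.50.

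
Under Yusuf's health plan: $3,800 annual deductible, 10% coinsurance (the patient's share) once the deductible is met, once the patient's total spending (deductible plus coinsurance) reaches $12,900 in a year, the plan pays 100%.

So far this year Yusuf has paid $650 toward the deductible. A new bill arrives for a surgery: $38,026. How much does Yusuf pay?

Remaining deductible: $3,800 − $650 = $3,150.
That leaves $38,026 − $3,150 = $34,876 for coinsurance.
Patient's 10% share of $34,876 is $3,487.60.
That puts the patient's cost at $3,150 + $3,487.60 = $6,637.60 before any cap.
Cumulative spending $650 + $6,637.60 = $7,287.60 stays under the $12,900 maximum.

$6,637.60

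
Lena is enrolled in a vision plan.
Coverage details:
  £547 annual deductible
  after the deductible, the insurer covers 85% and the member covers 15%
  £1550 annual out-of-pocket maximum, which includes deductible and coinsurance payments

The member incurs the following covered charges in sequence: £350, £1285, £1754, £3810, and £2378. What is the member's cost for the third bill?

£263.10

Claim 1 — £350: all of it applies to the deductible. Member owes £350 (running OOP £350).
Claim 2 — £1285: £197 finishes the deductible; £1088 goes to coinsurance; 15% of £1088 = £163.20. Member owes £360.20 (running OOP £710.20).
Claim 3 — £1754: deductible already satisfied, so member's share is 15% × £1754 = £263.10. Member owes £263.10 (running OOP £973.30).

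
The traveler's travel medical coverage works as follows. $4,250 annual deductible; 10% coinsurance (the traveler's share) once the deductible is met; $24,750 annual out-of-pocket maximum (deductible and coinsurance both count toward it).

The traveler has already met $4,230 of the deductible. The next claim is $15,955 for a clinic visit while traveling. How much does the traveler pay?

Deductible still to meet: $4,250 − $4,230 = $20.
The remaining $15,935 (= $15,955 − $20) moves to coinsurance.
10% of $15,935 = $1,593.50 falls to the traveler.
Traveler responsibility before any cap: $20 + $1,593.50 = $1,613.50.
Year-to-date out-of-pocket becomes $4,230 + $1,613.50 = $5,843.50, still under the $24,750 maximum, so no cap applies.

$1,613.50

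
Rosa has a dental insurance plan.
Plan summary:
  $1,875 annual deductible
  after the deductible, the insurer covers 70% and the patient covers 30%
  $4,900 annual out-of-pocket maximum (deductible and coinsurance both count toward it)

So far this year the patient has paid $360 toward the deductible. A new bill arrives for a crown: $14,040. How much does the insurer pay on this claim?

$360 of the $1,875 deductible is already met, leaving $1,515.
That leaves $14,040 − $1,515 = $12,525 for coinsurance.
Coinsurance: $12,525 × 30% = $3,757.50.
Patient responsibility before any cap: $1,515 + $3,757.50 = $5,272.50.
Adding $5,272.50 to the $360 already spent would give $5,632.50, which exceeds the $4,900 cap; the patient pays just $4,900 − $360 = $4,540.
Insurer pays the balance: $14,040 − $4,540 = $9,500.

$9,500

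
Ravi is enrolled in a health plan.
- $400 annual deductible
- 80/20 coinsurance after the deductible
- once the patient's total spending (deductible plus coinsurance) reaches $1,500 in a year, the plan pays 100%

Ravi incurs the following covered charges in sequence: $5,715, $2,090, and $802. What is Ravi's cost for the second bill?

#1 ($5,715): $400 finishes the deductible; $5,315 goes to coinsurance; patient's 20% is $1,063. Cost to patient: $1,463. OOP to date $1,463.
#2 ($2,090): deductible already satisfied, so patient's share is 20% × $2,090 = $418. Adding that to $1,463 gives $1,881, past the $1,500 cap; patient pays only $1,500 − $1,463 = $37.

$37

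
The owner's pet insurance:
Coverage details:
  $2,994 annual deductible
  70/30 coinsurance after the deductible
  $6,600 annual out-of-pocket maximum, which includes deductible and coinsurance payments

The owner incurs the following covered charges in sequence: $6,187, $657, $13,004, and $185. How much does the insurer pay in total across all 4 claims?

Bill 1, $6,187: deductible takes $2,994, $3,193 remains; owner's 30% is $957.90. Owner owes $3,951.90 (running OOP $3,951.90). Plan pays $6,187 − $3,951.90 = $2,235.10.
Bill 2, $657: deductible already satisfied, so owner's share is 30% × $657 = $197.10. Owner pays $197.10; OOP now $4,149. Insurer: $657 − $197.10 = $459.90.
Bill 3, $13,004: 30% coinsurance on $13,004 = $3,901.20. That would push OOP to $8,050.20, over the $6,600 cap, so owner pays $6,600 − $4,149 = $2,451. Plan pays $13,004 − $2,451 = $10,553.
Bill 4, $185: 30% coinsurance on $185 = $55.50. Adding that to $6,600 gives $6,655.50, past the $6,600 cap; owner pays only $6,600 − $6,600 = $0. Plan pays $185 − $0 = $185.
Insurer total = bills − owner's total = $20,033 − $6,600 = $13,433.

$13,433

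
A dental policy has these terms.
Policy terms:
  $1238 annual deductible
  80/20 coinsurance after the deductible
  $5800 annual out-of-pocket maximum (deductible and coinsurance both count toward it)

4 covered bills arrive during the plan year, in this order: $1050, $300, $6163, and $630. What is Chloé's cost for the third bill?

$1232.60

Bill 1, $1050: fully absorbed by the deductible. Patient owes $1050 (running OOP $1050).
Bill 2, $300: $188 finishes the deductible; $112 goes to coinsurance; 20% of $112 = $22.40. Cost to patient: $210.40. OOP to date $1260.40.
Bill 3, $6163: 20% coinsurance on $6163 = $1232.60. Patient pays $1232.60; OOP now $2493.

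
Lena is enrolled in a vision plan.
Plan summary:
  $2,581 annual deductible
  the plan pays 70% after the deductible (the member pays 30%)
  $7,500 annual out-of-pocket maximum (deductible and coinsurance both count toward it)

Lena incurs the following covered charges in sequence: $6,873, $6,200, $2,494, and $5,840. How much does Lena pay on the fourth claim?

Claim 1 ($6,873): $2,581 to deductible, leaving $4,292; coinsurance $4,292 × 30% = $1,287.60. Member pays $3,868.60; OOP now $3,868.60.
Claim 2 ($6,200): deductible met; 30% of $6,200 = $1,860. Member owes $1,860 (running OOP $5,728.60).
Claim 3 ($2,494): deductible already satisfied, so member's share is 30% × $2,494 = $748.20. Member owes $748.20 (running OOP $6,476.80).
Claim 4 ($5,840): 30% coinsurance on $5,840 = $1,752. Adding that to $6,476.80 gives $8,228.80, past the $7,500 cap; member pays only $7,500 − $6,476.80 = $1,023.20.

$1,023.20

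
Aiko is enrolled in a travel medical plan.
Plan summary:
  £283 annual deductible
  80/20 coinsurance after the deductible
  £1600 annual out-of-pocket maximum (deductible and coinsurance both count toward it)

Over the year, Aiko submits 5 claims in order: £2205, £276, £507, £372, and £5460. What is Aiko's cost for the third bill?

#1 (£2205): £283 finishes the deductible; £1922 goes to coinsurance; coinsurance £1922 × 20% = £384.40. Traveler owes £667.40 (running OOP £667.40).
#2 (£276): 20% coinsurance on £276 = £55.20. Traveler pays £55.20; OOP now £722.60.
#3 (£507): deductible already satisfied, so traveler's share is 20% × £507 = £101.40. Traveler pays £101.40; OOP now £824.

£101.40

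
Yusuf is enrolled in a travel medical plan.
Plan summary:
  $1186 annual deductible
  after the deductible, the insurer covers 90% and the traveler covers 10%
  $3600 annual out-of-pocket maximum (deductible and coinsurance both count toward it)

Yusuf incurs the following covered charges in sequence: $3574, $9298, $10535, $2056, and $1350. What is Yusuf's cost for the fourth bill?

$191.90

Claim 1 ($3574): $1186 to deductible, leaving $2388; 10% of $2388 = $238.80. Cost to traveler: $1424.80. OOP to date $1424.80.
Claim 2 ($9298): deductible already satisfied, so traveler's share is 10% × $9298 = $929.80. Traveler owes $929.80 (running OOP $2354.60).
Claim 3 ($10535): deductible met; 10% of $10535 = $1053.50. Traveler owes $1053.50 (running OOP $3408.10).
Claim 4 ($2056): deductible met; 10% of $2056 = $205.60. Adding that to $3408.10 gives $3613.70, past the $3600 cap; traveler pays only $3600 − $3408.10 = $191.90.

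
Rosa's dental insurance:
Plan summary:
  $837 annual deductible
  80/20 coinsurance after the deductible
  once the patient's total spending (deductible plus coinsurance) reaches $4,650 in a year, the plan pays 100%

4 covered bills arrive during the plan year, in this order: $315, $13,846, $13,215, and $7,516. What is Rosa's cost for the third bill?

$1,148.20

Bill 1, $315: all of it applies to the deductible. Cost to patient: $315. OOP to date $315.
Bill 2, $13,846: $522 to deductible, leaving $13,324; coinsurance $13,324 × 20% = $2,664.80. Patient pays $3,186.80; OOP now $3,501.80.
Bill 3, $13,215: 20% coinsurance on $13,215 = $2,643. That would push OOP to $6,144.80, over the $4,650 cap, so patient pays $4,650 − $3,501.80 = $1,148.20.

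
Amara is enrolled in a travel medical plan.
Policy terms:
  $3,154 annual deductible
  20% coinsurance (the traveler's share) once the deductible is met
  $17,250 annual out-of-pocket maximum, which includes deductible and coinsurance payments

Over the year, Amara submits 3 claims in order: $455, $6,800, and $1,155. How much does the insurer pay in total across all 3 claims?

$4,204.80

#1 ($455): entire amount goes to the deductible. Cost to traveler: $455. OOP to date $455. Plan pays $455 − $455 = $0.
#2 ($6,800): deductible takes $2,699, $4,101 remains; 20% of $4,101 = $820.20. Cost to traveler: $3,519.20. OOP to date $3,974.20. Plan pays $6,800 − $3,519.20 = $3,280.80.
#3 ($1,155): 20% coinsurance on $1,155 = $231. Cost to traveler: $231. OOP to date $4,205.20. Insurer: $1,155 − $231 = $924.
Insurer total = bills − traveler's total = $8,410 − $4,205.20 = $4,204.80.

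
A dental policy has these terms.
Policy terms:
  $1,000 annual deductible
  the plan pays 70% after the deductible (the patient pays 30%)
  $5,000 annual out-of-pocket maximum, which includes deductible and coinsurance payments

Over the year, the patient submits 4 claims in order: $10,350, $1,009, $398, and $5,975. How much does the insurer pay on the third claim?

$278.60

Claim 1 ($10,350): deductible takes $1,000, $9,350 remains; patient's 30% is $2,805. Patient pays $3,805; OOP now $3,805. Plan pays $10,350 − $3,805 = $6,545.
Claim 2 ($1,009): deductible met; 30% of $1,009 = $302.70. Patient pays $302.70; OOP now $4,107.70. Insurer: $1,009 − $302.70 = $706.30.
Claim 3 ($398): deductible met; 30% of $398 = $119.40. Cost to patient: $119.40. OOP to date $4,227.10. Insurer: $398 − $119.40 = $278.60.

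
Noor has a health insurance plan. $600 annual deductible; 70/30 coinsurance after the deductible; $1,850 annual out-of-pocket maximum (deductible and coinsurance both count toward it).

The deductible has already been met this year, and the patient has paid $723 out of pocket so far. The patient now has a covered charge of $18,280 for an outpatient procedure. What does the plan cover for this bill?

$17,153

The deductible is already satisfied, so the full bill goes to coinsurance.
30% of $18,280 = $5,484 falls to the patient.
That would bring total out-of-pocket to $6,207, past the $1,850 cap. The patient is capped at $1,850 − $723 = $1,127 on this claim.
Insurer pays the balance: $18,280 − $1,127 = $17,153.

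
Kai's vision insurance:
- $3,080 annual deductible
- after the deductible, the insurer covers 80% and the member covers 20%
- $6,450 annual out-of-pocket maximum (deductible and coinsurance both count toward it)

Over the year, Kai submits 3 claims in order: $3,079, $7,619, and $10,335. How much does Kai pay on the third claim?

#1 ($3,079): entire amount goes to the deductible. Cost to member: $3,079. OOP to date $3,079.
#2 ($7,619): deductible takes $1, $7,618 remains; coinsurance $7,618 × 20% = $1,523.60. Member owes $1,524.60 (running OOP $4,603.60).
#3 ($10,335): deductible met; 20% of $10,335 = $2,067. OOP would hit $6,670.60 > $6,450, so the cap limits the member to $6,450 − $4,603.60 = $1,846.40.

$1,846.40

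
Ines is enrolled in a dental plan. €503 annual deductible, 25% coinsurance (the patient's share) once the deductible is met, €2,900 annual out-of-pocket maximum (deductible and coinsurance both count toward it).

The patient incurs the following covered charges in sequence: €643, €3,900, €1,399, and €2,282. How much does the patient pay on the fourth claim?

€570.50

Bill 1, €643: €503 to deductible, leaving €140; 25% of €140 = €35. Cost to patient: €538. OOP to date €538.
Bill 2, €3,900: 25% coinsurance on €3,900 = €975. Patient pays €975; OOP now €1,513.
Bill 3, €1,399: deductible already satisfied, so patient's share is 25% × €1,399 = €349.75. Patient pays €349.75; OOP now €1,862.75.
Bill 4, €2,282: deductible met; 25% of €2,282 = €570.50. Patient pays €570.50; OOP now €2,433.25.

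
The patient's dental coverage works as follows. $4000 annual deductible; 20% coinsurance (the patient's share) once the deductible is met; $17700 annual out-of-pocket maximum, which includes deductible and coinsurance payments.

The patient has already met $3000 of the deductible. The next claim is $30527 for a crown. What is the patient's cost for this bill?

$6905.40

Remaining deductible: $4000 − $3000 = $1000.
After the $1000 deductible portion, $30527 − $1000 = $29527 is subject to coinsurance.
Patient's 20% share of $29527 is $5905.40.
So the patient owes $1000 + $5905.40 = $6905.40 before any cap.
Cumulative spending $3000 + $6905.40 = $9905.40 stays under the $17700 maximum.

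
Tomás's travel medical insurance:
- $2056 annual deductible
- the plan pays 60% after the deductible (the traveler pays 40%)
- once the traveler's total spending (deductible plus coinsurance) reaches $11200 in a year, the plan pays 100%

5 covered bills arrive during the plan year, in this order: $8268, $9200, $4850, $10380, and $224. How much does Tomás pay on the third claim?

Claim 1 ($8268): $2056 finishes the deductible; $6212 goes to coinsurance; traveler's 40% is $2484.80. Cost to traveler: $4540.80. OOP to date $4540.80.
Claim 2 ($9200): deductible already satisfied, so traveler's share is 40% × $9200 = $3680. Cost to traveler: $3680. OOP to date $8220.80.
Claim 3 ($4850): 40% coinsurance on $4850 = $1940. Cost to traveler: $1940. OOP to date $10160.80.

$1940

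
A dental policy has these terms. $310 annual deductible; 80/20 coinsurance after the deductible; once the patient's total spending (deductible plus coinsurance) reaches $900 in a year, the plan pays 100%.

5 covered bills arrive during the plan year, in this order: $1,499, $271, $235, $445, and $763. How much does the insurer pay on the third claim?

Bill 1, $1,499: $310 to deductible, leaving $1,189; coinsurance $1,189 × 20% = $237.80. Cost to patient: $547.80. OOP to date $547.80. Insurer: $1,499 − $547.80 = $951.20.
Bill 2, $271: 20% coinsurance on $271 = $54.20. Patient pays $54.20; OOP now $602. Plan pays $271 − $54.20 = $216.80.
Bill 3, $235: deductible already satisfied, so patient's share is 20% × $235 = $47. Patient pays $47; OOP now $649. Plan pays $235 − $47 = $188.

$188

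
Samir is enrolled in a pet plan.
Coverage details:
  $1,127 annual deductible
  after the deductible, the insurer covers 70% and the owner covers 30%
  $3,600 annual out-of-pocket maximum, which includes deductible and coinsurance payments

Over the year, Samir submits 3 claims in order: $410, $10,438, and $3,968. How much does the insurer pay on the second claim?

$7,248

Bill 1, $410: fully absorbed by the deductible. Owner owes $410 (running OOP $410). Plan pays $410 − $410 = $0.
Bill 2, $10,438: $717 finishes the deductible; $9,721 goes to coinsurance; coinsurance $9,721 × 30% = $2,916.30. Deductible plus coinsurance: $717 + $2,916.30 = $3,633.30. That would push OOP to $4,043.30, over the $3,600 cap, so owner pays $3,600 − $410 = $3,190. Plan pays $10,438 − $3,190 = $7,248.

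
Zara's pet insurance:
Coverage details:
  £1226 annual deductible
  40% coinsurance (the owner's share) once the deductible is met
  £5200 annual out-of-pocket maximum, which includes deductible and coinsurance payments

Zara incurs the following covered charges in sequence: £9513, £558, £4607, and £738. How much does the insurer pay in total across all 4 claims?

Claim 1 (£9513): £1226 to deductible, leaving £8287; 40% of £8287 = £3314.80. Cost to owner: £4540.80. OOP to date £4540.80. Insurer: £9513 − £4540.80 = £4972.20.
Claim 2 (£558): deductible already satisfied, so owner's share is 40% × £558 = £223.20. Owner pays £223.20; OOP now £4764. Insurer: £558 − £223.20 = £334.80.
Claim 3 (£4607): 40% coinsurance on £4607 = £1842.80. OOP would hit £6606.80 > £5200, so the cap limits the owner to £5200 − £4764 = £436. Plan pays £4607 − £436 = £4171.
Claim 4 (£738): deductible met; 40% of £738 = £295.20. OOP would hit £5495.20 > £5200, so the cap limits the owner to £5200 − £5200 = £0. Plan pays £738 − £0 = £738.
Insurer total = bills − owner's total = £15416 − £5200 = £10216.

£10216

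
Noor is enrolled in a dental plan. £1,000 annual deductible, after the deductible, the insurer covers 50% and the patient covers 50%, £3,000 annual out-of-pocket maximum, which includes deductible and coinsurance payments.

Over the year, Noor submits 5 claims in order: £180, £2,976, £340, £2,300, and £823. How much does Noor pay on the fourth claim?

#1 (£180): entire amount goes to the deductible. Cost to patient: £180. OOP to date £180.
#2 (£2,976): £820 finishes the deductible; £2,156 goes to coinsurance; 50% of £2,156 = £1,078. Patient owes £1,898 (running OOP £2,078).
#3 (£340): 50% coinsurance on £340 = £170. Patient owes £170 (running OOP £2,248).
#4 (£2,300): deductible already satisfied, so patient's share is 50% × £2,300 = £1,150. OOP would hit £3,398 > £3,000, so the cap limits the patient to £3,000 − £2,248 = £752.

£752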